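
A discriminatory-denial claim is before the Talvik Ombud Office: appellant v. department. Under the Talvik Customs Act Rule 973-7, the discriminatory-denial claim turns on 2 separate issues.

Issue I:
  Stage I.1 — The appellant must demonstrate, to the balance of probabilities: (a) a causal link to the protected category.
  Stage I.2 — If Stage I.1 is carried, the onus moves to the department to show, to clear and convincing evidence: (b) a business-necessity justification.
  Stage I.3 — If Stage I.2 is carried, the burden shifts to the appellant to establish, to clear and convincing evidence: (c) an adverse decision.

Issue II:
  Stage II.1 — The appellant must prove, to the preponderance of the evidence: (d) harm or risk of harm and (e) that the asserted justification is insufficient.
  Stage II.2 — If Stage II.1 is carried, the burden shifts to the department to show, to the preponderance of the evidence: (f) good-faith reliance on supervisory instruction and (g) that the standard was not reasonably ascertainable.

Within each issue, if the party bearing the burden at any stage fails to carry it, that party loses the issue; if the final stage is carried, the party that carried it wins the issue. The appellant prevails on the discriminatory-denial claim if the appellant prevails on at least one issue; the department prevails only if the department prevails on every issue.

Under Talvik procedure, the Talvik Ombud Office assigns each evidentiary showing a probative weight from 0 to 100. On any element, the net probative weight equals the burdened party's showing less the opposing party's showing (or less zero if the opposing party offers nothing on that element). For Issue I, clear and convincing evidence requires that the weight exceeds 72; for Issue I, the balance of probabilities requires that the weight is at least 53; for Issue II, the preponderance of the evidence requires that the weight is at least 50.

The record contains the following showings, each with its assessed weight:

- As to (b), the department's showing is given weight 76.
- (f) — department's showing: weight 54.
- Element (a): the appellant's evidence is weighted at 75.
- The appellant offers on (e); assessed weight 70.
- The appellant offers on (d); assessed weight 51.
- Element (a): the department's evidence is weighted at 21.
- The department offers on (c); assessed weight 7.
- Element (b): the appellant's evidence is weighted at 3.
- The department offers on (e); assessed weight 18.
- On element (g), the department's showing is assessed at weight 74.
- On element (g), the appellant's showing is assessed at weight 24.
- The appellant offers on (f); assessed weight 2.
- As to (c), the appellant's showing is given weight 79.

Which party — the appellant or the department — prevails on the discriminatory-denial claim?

— Issue I —
Stage I.1 — burden on appellant; standard: the balance of probabilities (weight is at least 53).
    (a): 75 − 21 = 54 ≥ 53 [met]
  Stage I.1 carried; the burden shifts to the department.
Stage I.2 — burden on department; standard: clear and convincing evidence (weight exceeds 72).
    (b): 76 − 3 = 73 > 72 [met]
  All elements met. The burden passes to the appellant.
Stage I.3 — burden on appellant; standard: clear and convincing evidence (weight exceeds 72).
    (c): 79 − 7 = 72 ≤ 72 [not met]
  Not every element is met, so the appellant fails to carry Stage I.3.
So the department prevails on this issue.
— Issue II —
Stage II.1 (appellant, the preponderance of the evidence, weight is at least 50): (d) 51 ≥ 50 — meets; (e) net 70−18=52 ≥ 50 — meets.
  All elements met. The burden passes to the department.
Stage II.2 (department, the preponderance of the evidence, weight is at least 50): (f) net 54−2=52 ≥ 50 — meets; (g) net 74−24=50 ≥ 50 — meets.
  The department carries the last stage.
All stages carried — the department prevails on this issue.
Per-issue: Issue I → department; Issue II → department. The appellant must prevail on at least one issue; overall, the department prevails.

department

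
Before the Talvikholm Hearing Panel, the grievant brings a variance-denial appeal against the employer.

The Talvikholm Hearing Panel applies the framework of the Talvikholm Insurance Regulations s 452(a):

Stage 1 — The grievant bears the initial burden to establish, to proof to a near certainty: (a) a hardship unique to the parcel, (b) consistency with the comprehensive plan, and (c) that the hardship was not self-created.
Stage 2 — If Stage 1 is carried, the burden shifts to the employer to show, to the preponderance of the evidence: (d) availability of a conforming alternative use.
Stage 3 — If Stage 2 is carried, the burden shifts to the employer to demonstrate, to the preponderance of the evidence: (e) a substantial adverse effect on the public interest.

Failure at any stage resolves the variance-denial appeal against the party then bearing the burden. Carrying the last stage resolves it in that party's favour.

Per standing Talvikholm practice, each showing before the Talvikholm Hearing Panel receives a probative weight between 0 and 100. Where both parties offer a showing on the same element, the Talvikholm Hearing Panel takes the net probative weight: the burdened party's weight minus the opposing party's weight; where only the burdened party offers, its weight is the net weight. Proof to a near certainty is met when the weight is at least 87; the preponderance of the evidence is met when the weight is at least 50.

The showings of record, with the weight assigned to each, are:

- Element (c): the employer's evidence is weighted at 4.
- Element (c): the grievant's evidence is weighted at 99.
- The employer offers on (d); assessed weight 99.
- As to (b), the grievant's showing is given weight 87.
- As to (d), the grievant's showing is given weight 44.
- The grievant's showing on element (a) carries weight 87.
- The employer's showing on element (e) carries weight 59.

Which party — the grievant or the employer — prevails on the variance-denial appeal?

employer

At Stage 1 the grievant must meet proof to a near certainty (weight is at least 87): on (a) the weight is 87, which does reach 87, so (a) meets the standard; on (b) the weight is 87, which does reach 87, so (b) meets the standard; on (c) the weight is 99 less the opposing 4 gives net 95, which does reach 87, so (c) meets the standard.
  The grievant carries Stage 1; the employer now bears the burden.
At Stage 2 the employer must meet the preponderance of the evidence (weight is at least 50): on (d) the weight is 99 less the opposing 44 gives net 55, which does reach 50, so (d) meets the standard.
  All elements met. The employer retains the burden for Stage 3.
At Stage 3 the employer must meet the preponderance of the evidence (weight is at least 50): on (e) the weight is 59, which does reach 50, so (e) meets the standard.
  All elements met at the final stage.
Every stage carried; the employer prevails.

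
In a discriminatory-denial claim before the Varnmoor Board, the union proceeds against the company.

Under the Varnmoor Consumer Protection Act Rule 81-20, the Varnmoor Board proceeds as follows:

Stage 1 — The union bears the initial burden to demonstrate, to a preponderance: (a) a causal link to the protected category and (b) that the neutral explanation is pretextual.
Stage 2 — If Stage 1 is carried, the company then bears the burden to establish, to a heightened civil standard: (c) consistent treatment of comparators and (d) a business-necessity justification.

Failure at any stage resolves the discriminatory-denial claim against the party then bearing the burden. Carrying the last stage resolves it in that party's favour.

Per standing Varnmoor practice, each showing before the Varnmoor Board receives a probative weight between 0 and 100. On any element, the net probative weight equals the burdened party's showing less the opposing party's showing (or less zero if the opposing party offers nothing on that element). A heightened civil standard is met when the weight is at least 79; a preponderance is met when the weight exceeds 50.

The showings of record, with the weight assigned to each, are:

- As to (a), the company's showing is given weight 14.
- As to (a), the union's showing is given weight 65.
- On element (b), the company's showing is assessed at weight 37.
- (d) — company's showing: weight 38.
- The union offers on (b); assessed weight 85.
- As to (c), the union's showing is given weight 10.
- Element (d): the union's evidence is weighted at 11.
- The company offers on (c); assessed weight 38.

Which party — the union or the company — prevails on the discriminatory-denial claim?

Stage 1 — burden on union; standard: a preponderance (weight exceeds 50).
    (a): 65 − 14 = 51 > 50 [met]
    (b): 85 − 37 = 48 ≤ 50 [not met]
  The union does not carry Stage 1.
The company prevails.

company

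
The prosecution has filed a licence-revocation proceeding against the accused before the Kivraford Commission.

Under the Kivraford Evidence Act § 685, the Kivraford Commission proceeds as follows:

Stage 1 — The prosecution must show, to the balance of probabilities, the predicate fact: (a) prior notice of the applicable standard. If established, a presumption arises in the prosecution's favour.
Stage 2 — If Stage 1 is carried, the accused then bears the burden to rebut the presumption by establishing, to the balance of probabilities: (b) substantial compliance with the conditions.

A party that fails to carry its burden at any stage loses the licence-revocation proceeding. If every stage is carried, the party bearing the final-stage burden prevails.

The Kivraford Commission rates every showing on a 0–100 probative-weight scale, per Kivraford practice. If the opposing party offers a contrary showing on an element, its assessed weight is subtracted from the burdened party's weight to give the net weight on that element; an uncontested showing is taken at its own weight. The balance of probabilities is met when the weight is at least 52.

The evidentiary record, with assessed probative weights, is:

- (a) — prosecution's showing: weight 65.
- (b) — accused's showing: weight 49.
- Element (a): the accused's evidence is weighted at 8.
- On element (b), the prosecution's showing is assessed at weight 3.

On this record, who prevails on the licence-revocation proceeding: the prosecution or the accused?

Stage 1 (prosecution, the balance of probabilities, weight is at least 52): (a) net 65−8=57 ≥ 52 — meets.
  All elements met. The burden passes to the accused.
Stage 2 (accused, the balance of probabilities, weight is at least 52): (b) net 49−3=46 < 52 — fails.
  Not every element is met, so the accused fails to carry Stage 2.
The analysis ends at Stage 2; the prosecution prevails.

prosecution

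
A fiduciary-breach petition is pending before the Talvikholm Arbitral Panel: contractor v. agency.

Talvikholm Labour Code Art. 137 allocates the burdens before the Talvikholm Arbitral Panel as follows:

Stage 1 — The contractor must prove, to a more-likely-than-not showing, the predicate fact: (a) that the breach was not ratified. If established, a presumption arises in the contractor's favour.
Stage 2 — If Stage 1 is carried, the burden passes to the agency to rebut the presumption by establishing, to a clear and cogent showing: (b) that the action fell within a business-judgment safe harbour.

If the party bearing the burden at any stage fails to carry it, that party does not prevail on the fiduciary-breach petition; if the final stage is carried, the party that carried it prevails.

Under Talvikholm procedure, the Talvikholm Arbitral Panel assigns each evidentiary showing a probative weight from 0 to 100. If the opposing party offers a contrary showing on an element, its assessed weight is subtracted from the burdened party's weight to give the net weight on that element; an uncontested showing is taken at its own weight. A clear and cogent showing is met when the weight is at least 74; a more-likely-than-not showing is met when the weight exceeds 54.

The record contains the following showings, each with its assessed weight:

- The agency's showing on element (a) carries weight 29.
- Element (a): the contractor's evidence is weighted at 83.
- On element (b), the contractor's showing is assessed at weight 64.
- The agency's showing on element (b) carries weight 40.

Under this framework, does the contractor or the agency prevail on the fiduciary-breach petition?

agency

At Stage 1 the contractor must meet a more-likely-than-not showing (weight exceeds 54): on (a) the weight is 83 less the opposing 29 gives net 54, ≤ 54, so (a) does not meet the standard.
  The contractor does not carry Stage 1.
The analysis ends at Stage 1; the agency prevails.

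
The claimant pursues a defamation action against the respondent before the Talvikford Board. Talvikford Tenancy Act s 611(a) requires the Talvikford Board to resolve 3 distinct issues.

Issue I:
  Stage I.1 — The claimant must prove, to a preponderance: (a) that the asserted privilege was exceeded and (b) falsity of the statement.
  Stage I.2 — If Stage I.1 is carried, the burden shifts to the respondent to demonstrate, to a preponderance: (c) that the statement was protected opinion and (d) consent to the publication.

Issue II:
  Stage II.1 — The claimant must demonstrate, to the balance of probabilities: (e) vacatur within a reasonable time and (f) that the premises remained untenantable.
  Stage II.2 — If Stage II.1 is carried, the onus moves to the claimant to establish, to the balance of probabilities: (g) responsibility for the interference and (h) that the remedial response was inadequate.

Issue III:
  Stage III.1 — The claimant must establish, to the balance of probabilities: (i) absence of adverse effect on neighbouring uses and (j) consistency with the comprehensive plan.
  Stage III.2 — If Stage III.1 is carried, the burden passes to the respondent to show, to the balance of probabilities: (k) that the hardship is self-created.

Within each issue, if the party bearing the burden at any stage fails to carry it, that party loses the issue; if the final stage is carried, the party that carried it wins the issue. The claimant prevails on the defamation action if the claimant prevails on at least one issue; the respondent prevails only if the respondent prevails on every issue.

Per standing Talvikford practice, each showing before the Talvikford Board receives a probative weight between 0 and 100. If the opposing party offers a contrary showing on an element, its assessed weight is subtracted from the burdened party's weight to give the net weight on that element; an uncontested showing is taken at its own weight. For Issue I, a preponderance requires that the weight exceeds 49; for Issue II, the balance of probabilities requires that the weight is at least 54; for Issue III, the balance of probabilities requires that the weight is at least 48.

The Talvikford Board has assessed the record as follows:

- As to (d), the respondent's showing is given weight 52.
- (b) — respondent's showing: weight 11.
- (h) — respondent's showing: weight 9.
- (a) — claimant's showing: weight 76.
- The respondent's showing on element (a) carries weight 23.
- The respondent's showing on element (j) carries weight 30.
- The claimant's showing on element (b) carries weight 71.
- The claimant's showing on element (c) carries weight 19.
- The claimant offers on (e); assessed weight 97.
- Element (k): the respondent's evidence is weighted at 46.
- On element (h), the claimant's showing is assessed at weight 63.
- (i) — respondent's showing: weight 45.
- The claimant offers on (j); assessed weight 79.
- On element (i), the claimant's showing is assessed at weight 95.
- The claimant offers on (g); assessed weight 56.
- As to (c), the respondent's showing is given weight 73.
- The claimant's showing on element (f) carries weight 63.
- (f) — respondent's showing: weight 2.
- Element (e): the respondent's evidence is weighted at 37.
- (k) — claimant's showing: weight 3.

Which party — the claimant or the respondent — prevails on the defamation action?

— Issue I —
Stage I.1 — burden on claimant; standard: a preponderance (weight exceeds 49).
    (a): 76 − 23 = 53 > 49 [met]
    (b): 71 − 11 = 60 > 49 [met]
  All elements met. The burden passes to the respondent.
Stage I.2 — burden on respondent; standard: a preponderance (weight exceeds 49).
    (c): 73 − 19 = 54 > 49 [met]
    (d): 52 > 49 [met]
  The respondent carries the last stage.
All stages carried — the respondent prevails on this issue.
— Issue II —
At Stage II.1 the claimant must meet the balance of probabilities (weight is at least 54): on (e) the weight is 97 less the opposing 37 gives net 60, ≥ 54, so (e) meets the standard; on (f) the weight is 63 less the opposing 2 gives net 61, ≥ 54, so (f) meets the standard.
  All elements met. The claimant retains the burden for Stage II.2.
At Stage II.2 the claimant must meet the balance of probabilities (weight is at least 54): on (g) the weight is 56, ≥ 54, so (g) meets the standard; on (h) the weight is 63 less the opposing 9 gives net 54, which does reach 54, so (h) meets the standard.
  All elements met at the final stage.
All stages carried — the claimant prevails on this issue.
— Issue III —
Stage III.1 (claimant, the balance of probabilities, weight is at least 48): (i) net 95−45=50 ≥ 48 — meets; (j) net 79−30=49 ≥ 48 — meets.
  All elements met. The burden passes to the respondent.
Stage III.2 (respondent, the balance of probabilities, weight is at least 48): (k) net 46−3=43 < 48 — fails.
  Not every element is met, so the respondent fails to carry Stage III.2.
The analysis ends at Stage III.2; the claimant prevails on this issue.
Per-issue: Issue I → respondent; Issue II → claimant; Issue III → claimant. The claimant must prevail on at least one issue; overall, the claimant prevails.

claimant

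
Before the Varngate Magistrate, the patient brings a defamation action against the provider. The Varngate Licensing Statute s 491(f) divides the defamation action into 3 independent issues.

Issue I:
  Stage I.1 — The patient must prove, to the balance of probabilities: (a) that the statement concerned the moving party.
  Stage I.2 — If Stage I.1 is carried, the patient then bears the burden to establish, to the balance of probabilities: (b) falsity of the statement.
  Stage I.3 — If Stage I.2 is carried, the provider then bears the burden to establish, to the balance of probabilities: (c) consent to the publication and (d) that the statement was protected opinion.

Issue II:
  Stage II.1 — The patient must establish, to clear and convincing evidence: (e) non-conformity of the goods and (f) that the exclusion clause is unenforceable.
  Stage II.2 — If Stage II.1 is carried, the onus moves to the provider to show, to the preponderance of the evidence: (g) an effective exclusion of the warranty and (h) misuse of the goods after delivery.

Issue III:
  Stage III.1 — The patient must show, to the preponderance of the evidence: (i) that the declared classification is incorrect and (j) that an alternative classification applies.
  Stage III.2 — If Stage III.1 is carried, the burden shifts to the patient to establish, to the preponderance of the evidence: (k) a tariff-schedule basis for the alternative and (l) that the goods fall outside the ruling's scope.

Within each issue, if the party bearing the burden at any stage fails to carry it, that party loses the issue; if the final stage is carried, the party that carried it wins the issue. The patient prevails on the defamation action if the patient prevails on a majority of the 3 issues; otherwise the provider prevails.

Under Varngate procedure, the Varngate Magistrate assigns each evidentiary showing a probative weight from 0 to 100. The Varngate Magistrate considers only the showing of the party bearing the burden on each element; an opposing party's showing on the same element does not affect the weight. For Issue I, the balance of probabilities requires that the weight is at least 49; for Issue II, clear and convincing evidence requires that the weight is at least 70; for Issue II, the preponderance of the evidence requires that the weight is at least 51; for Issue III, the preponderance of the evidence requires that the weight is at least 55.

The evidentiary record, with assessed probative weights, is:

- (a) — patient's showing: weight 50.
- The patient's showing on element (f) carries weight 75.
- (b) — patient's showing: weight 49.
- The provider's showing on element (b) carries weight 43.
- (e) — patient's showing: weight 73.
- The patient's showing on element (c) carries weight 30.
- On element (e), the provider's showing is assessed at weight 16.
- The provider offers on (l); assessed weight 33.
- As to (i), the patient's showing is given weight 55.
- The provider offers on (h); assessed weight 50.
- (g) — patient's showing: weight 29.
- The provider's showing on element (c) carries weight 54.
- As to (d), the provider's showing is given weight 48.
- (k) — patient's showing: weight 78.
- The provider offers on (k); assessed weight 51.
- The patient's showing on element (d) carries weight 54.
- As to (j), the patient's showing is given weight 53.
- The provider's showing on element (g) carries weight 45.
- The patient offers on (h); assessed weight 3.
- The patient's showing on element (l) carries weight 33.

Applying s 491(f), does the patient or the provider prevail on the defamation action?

patient

— Issue I —
Stage I.1 (patient, the balance of probabilities, weight is at least 49): (a) 50 ≥ 49 — meets.
  Stage I.1 carried; the burden remains with the patient.
Stage I.2 (patient, the balance of probabilities, weight is at least 49): (b) 49 (provider's 43 disregarded) ≥ 49 — meets.
  Stage I.2 carried; the burden shifts to the provider.
Stage I.3 (provider, the balance of probabilities, weight is at least 49): (c) 54 (patient's 30 disregarded) ≥ 49 — meets; (d) 48 (patient's 54 disregarded) < 49 — fails.
  Not every element is met, so the provider fails to carry Stage I.3.
The patient prevails on this issue.
— Issue II —
Stage II.1 (patient, clear and convincing evidence, weight is at least 70): (e) 73 (provider's 16 disregarded) ≥ 70 — meets; (f) 75 ≥ 70 — meets.
  The patient carries Stage II.1; the provider now bears the burden.
Stage II.2 (provider, the preponderance of the evidence, weight is at least 51): (g) 45 (patient's 29 disregarded) < 51 — fails; (h) 50 (patient's 3 disregarded) < 51 — fails.
  Stage II.2 not carried; the provider fails its burden.
The analysis ends at Stage II.2; the patient prevails on this issue.
— Issue III —
At Stage III.1 the patient must meet the preponderance of the evidence (weight is at least 55): on (i) the weight is 55, which does reach 55, so (i) meets the standard; on (j) the weight is 53, < 55, so (j) does not meet the standard.
  Not every element is met, so the patient fails to carry Stage III.1.
So the provider prevails on this issue.
Per-issue: Issue I → patient; Issue II → patient; Issue III → provider. The patient must prevail on a majority of issues; overall, the patient prevails.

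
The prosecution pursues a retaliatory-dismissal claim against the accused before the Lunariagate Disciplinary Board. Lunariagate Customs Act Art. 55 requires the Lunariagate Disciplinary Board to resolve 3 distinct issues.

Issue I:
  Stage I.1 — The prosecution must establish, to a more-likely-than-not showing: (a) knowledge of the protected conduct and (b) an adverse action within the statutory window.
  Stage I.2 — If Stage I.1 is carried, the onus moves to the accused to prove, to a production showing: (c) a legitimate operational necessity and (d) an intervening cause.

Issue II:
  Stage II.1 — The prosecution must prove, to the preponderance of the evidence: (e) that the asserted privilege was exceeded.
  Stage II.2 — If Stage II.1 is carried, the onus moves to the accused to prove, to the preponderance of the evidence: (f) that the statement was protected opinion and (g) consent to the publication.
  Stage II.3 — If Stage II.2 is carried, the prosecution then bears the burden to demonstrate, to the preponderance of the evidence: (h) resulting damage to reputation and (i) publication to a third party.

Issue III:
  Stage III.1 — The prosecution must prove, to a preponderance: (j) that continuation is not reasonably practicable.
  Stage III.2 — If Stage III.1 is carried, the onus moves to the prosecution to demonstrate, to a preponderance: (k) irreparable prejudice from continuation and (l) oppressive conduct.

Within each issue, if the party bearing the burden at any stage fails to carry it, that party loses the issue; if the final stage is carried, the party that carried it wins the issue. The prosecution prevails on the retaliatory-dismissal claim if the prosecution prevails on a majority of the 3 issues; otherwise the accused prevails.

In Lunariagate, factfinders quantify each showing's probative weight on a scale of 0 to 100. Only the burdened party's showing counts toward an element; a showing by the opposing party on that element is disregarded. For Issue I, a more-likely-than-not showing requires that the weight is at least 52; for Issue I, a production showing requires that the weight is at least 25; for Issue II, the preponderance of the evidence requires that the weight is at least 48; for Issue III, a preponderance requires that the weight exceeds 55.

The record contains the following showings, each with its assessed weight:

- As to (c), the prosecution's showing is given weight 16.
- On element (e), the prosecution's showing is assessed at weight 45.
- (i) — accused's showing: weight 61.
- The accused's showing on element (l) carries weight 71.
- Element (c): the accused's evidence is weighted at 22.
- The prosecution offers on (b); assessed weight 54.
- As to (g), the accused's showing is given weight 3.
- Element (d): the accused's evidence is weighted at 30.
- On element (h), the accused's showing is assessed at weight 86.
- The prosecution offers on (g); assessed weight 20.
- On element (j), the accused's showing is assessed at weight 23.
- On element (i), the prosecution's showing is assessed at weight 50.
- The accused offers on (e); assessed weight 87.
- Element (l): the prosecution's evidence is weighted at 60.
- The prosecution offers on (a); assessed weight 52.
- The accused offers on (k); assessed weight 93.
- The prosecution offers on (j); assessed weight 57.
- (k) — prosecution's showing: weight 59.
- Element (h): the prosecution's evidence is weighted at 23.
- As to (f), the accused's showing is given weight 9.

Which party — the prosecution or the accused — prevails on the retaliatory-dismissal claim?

— Issue I —
At Stage I.1 the prosecution must meet a more-likely-than-not showing (weight is at least 52): on (a) the weight is 52, which does reach 52, so (a) meets the standard; on (b) the weight is 54, which does reach 52, so (b) meets the standard.
  Stage I.1 carried; the burden shifts to the accused.
At Stage I.2 the accused must meet a production showing (weight is at least 25): on (c) the weight is 22 (the prosecution's 16 is given no effect), < 25, so (c) does not meet the standard; on (d) the weight is 30, which does reach 25, so (d) meets the standard.
  The accused does not carry Stage I.2.
The analysis ends at Stage I.2; the prosecution prevails on this issue.
— Issue II —
At Stage II.1 the prosecution must meet the preponderance of the evidence (weight is at least 48): on (e) the weight is 45 (the accused's 87 is given no effect), which does not reach 48, so (e) does not meet the standard.
  Stage II.1 not carried; the prosecution fails its burden.
The accused prevails on this issue.
— Issue III —
Stage III.1 — burden on prosecution; standard: a preponderance (weight exceeds 55).
    (j): 57 (accused's 23 disregarded) > 55 [met]
  All elements met. The prosecution retains the burden for Stage III.2.
Stage III.2 — burden on prosecution; standard: a preponderance (weight exceeds 55).
    (k): 59 (accused's 93 disregarded) > 55 [met]
    (l): 60 (accused's 71 disregarded) > 55 [met]
  All elements met at the final stage.
All stages carried — the prosecution prevails on this issue.
Per-issue: Issue I → prosecution; Issue II → accused; Issue III → prosecution. The prosecution must prevail on a majority of issues; overall, the prosecution prevails.

prosecution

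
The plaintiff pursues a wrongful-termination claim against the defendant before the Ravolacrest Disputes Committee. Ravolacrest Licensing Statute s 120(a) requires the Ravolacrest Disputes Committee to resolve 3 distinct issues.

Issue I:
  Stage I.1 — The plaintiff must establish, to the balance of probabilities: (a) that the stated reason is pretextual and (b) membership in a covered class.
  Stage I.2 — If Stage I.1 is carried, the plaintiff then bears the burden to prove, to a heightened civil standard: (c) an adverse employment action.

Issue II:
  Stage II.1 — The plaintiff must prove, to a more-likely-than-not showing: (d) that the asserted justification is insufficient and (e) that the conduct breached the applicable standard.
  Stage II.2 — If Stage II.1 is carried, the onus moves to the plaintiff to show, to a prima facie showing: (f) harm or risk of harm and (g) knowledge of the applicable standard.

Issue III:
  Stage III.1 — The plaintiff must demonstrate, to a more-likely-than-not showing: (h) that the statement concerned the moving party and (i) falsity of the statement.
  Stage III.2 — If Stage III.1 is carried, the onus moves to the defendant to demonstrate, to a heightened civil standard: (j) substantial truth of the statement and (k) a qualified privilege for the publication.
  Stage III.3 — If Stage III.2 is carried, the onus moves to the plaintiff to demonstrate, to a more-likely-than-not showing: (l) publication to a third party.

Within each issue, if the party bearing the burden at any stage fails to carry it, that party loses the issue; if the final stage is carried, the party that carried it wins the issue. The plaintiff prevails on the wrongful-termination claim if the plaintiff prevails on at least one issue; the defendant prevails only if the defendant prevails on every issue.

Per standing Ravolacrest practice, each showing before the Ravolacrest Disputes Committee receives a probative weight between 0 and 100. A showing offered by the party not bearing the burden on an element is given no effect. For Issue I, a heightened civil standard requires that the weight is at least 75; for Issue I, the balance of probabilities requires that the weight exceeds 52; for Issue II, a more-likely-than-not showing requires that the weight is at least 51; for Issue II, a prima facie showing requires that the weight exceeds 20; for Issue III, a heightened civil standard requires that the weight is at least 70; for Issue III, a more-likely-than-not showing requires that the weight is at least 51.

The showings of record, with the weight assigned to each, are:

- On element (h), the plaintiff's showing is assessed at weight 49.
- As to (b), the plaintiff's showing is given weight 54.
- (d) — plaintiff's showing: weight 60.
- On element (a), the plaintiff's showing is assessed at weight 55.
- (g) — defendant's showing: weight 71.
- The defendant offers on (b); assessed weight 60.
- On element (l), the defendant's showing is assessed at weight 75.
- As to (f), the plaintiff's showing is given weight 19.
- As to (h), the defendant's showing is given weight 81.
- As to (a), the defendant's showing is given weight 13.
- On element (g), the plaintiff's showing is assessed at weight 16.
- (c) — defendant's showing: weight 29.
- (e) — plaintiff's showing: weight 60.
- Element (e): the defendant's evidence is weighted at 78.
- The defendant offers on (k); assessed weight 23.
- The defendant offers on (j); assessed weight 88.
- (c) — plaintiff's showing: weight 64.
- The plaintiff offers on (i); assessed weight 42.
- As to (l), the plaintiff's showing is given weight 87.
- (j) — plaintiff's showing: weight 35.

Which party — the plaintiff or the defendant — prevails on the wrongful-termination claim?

— Issue I —
Stage I.1 — burden on plaintiff; standard: the balance of probabilities (weight exceeds 52).
    (a): 55 (defendant's 13 disregarded) > 52 [met]
    (b): 54 (defendant's 60 disregarded) > 52 [met]
  All elements met. The plaintiff retains the burden for Stage I.2.
Stage I.2 — burden on plaintiff; standard: a heightened civil standard (weight is at least 75).
    (c): 64 (defendant's 29 disregarded) < 75 [not met]
  Stage I.2 not carried; the plaintiff fails its burden.
The analysis ends at Stage I.2; the defendant prevails on this issue.
— Issue II —
Stage II.1 — burden on plaintiff; standard: a more-likely-than-not showing (weight is at least 51).
    (d): 60 ≥ 51 [met]
    (e): 60 (defendant's 78 disregarded) ≥ 51 [met]
  All elements met. The plaintiff retains the burden for Stage II.2.
Stage II.2 — burden on plaintiff; standard: a prima facie showing (weight exceeds 20).
    (f): 19 ≤ 20 [not met]
    (g): 16 (defendant's 71 disregarded) ≤ 20 [not met]
  Stage II.2 not carried; the plaintiff fails its burden.
So the defendant prevails on this issue.
— Issue III —
At Stage III.1 the plaintiff must meet a more-likely-than-not showing (weight is at least 51): on (h) the weight is 49 (the defendant's 81 is given no effect), which does not reach 51, so (h) does not meet the standard; on (i) the weight is 42, < 51, so (i) does not meet the standard.
  The plaintiff does not carry Stage III.1.
So the defendant prevails on this issue.
Per-issue: Issue I → defendant; Issue II → defendant; Issue III → defendant. The plaintiff must prevail on at least one issue; overall, the defendant prevails.

defendant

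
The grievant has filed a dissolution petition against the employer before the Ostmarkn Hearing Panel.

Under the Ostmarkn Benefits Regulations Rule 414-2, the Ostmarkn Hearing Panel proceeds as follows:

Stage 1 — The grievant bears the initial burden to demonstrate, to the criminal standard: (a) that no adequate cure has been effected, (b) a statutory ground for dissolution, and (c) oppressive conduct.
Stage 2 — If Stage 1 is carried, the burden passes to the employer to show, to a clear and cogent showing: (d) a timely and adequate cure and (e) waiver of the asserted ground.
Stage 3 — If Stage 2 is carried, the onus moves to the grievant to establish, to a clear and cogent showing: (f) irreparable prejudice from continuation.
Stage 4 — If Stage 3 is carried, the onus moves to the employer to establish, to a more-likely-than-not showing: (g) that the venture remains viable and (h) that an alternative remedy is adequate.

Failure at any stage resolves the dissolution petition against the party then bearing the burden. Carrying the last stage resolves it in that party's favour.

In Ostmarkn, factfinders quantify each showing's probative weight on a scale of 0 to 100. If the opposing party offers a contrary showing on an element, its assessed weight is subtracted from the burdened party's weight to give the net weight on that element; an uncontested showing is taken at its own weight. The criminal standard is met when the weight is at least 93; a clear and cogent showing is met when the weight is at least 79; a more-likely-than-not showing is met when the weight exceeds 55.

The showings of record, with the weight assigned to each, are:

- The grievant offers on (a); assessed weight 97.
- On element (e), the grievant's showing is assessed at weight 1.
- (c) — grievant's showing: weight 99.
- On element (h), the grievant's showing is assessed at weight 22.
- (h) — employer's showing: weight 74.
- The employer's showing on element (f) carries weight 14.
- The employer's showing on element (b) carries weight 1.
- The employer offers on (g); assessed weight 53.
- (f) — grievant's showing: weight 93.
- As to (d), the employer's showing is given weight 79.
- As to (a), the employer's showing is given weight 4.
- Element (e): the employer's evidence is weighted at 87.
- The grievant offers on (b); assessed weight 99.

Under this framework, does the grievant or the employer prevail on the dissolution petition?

grievant

Stage 1 (grievant, the criminal standard, weight is at least 93): (a) net 97−4=93 ≥ 93 — meets; (b) net 99−1=98 ≥ 93 — meets; (c) 99 ≥ 93 — meets.
  Stage 1 carried; the burden shifts to the employer.
Stage 2 (employer, a clear and cogent showing, weight is at least 79): (d) 79 ≥ 79 — meets; (e) net 87−1=86 ≥ 79 — meets.
  Stage 2 carried; the burden shifts to the grievant.
Stage 3 (grievant, a clear and cogent showing, weight is at least 79): (f) net 93−14=79 ≥ 79 — meets.
  All elements met. The burden passes to the employer.
Stage 4 (employer, a more-likely-than-not showing, weight exceeds 55): (g) 53 ≤ 55 — fails; (h) net 74−22=52 ≤ 55 — fails.
  Not every element is met, so the employer fails to carry Stage 4.
The grievant prevails.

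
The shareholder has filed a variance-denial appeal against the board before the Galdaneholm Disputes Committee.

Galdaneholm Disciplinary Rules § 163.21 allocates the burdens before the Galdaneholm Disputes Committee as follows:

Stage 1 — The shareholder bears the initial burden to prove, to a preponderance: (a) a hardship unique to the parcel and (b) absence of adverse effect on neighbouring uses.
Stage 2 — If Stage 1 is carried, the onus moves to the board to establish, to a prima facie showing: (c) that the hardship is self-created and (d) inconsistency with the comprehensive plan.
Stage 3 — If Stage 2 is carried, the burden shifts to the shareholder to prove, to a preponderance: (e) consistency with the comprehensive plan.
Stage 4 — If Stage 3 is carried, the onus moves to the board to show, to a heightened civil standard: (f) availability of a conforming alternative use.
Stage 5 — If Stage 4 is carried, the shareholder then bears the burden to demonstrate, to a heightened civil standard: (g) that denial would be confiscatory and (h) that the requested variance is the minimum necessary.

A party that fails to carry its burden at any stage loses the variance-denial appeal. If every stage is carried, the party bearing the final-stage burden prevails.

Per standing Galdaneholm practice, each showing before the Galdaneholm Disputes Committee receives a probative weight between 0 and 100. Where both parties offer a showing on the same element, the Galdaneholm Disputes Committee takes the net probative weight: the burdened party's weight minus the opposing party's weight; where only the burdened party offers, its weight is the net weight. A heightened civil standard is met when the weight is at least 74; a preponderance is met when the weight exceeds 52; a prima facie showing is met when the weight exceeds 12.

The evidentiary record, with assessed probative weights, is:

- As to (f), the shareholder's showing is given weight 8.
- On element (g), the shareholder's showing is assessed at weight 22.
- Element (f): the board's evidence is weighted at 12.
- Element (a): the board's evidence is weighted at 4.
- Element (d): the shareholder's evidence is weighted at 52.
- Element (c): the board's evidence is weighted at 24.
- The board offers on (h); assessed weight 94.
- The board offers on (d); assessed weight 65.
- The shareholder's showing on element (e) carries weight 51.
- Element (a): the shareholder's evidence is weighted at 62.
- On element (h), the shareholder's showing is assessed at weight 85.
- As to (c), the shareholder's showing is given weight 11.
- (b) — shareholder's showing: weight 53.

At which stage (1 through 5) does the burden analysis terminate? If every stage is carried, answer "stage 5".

stage 3

Stage 1 (shareholder, a preponderance, weight exceeds 52): (a) net 62−4=58 > 52 — meets; (b) 53 > 52 — meets.
  Stage 1 is satisfied; the onus moves to the board.
Stage 2 (board, a prima facie showing, weight exceeds 12): (c) net 24−11=13 > 12 — meets; (d) net 65−52=13 > 12 — meets.
  Stage 2 is satisfied; the onus moves to the shareholder.
Stage 3 (shareholder, a preponderance, weight exceeds 52): (e) 51 ≤ 52 — fails.
  Stage 3 not carried; the shareholder fails its burden.
The analysis ends at Stage 3; the board prevails.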